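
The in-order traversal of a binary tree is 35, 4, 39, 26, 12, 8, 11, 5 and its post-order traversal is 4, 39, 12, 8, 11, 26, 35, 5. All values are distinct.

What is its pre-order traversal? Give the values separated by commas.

The last element of post-order is the root; it splits in-order into left and right subtrees.
Root 5: left subtree has 7 nodes {35, 4, 39, 26, 12, 8, 11}, right has 0 { }.
  Root 35: left subtree has 0 nodes { }, right has 6 {4, 39, 26, 12, 8, 11}.
    Root 26: left subtree has 2 nodes {4, 39}, right has 3 {12, 8, 11}.
      Root 39: left subtree has 1 node {4}, right has 0 { }.
      Root 11: left subtree has 2 nodes {12, 8}, right has 0 { }.
        Root 8: left subtree has 1 node {12}, right has 0 { }.

5, 35, 26, 39, 4, 11, 8, 12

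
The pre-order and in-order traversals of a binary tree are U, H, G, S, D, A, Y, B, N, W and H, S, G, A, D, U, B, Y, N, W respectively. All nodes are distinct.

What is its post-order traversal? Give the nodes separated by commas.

S, A, D, G, H, B, W, N, Y, U

The first element of pre-order is the root; it splits in-order into left and right subtrees.
Root U: left subtree has 5 nodes {H, S, G, A, D}, right has 4 {B, Y, N, W}.
  Root H: left subtree has 0 nodes { }, right has 4 {S, G, A, D}.
    Root G: left subtree has 1 node {S}, right has 2 {A, D}.
      Root D: left subtree has 1 node {A}, right has 0 { }.
  Root Y: left subtree has 1 node {B}, right has 2 {N, W}.
    Root N: left subtree has 0 nodes { }, right has 1 {W}.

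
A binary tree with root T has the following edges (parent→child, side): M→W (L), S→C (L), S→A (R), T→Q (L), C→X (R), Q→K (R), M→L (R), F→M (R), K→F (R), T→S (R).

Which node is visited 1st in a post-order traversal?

Post-order visits the left subtree, then the right subtree, then the node.
At T: go left to Q.
  At Q: no left child.
  At Q: go right to K.
    At K: no left child.
    At K: go right to F.
      At F: no left child.
      At F: go right to M.
        At M: go left to W.
          W is a leaf — visit W.
        At M: go right to L.
          L is a leaf — visit L.
        Visit M.
      Visit F.
    Visit K.
  Visit Q.
At T: go right to S.
  At S: go left to C.
    At C: no left child.
    At C: go right to X.
      X is a leaf — visit X.
    Visit C.
  At S: go right to A.
    A is a leaf — visit A.
  Visit S.
Visit T.
Full post-order sequence: W, L, M, F, K, Q, X, C, A, S, T.

W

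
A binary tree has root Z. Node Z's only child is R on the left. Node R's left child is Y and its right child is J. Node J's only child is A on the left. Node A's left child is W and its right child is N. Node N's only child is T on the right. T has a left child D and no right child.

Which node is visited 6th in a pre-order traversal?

W

Pre-order visits the node, then its left subtree, then its right subtree.
Visit Z.
At Z: go left to R.
  Visit R.
  At R: go left to Y.
    Y is a leaf — visit Y.
  At R: go right to J.
    Visit J.
    At J: go left to A.
      Visit A.
      At A: go left to W.
        W is a leaf — visit W.
      At A: go right to N.
        Visit N.
        At N: no left child.
        At N: go right to T.
          Visit T.
          At T: go left to D.
            D is a leaf — visit D.
          At T: no right child.
    At J: no right child.
At Z: no right child.
Full pre-order sequence: Z, R, Y, J, A, W, N, T, D.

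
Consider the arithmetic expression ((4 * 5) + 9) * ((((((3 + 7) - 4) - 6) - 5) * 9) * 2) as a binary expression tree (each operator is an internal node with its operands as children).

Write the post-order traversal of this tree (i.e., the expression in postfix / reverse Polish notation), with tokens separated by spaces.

4 5 * 9 + 3 7 + 4 - 6 - 5 - 9 * 2 * *

Post-order on an expression tree gives postfix notation: for each operator, emit left operand, right operand, then the operator.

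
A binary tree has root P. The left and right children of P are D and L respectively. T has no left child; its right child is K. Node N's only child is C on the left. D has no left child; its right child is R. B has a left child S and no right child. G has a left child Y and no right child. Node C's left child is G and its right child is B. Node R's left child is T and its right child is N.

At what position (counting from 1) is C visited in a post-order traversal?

Post-order visits the left subtree, then the right subtree, then the node.
At P: go left to D.
  At D: no left child.
  At D: go right to R.
    At R: go left to T.
      At T: no left child.
      At T: go right to K.
        K is a leaf — visit K.
      Visit T.
    At R: go right to N.
      At N: go left to C.
        At C: go left to G.
          At G: go left to Y.
            Y is a leaf — visit Y.
          At G: no right child.
          Visit G.
        At C: go right to B.
          At B: go left to S.
            S is a leaf — visit S.
          At B: no right child.
          Visit B.
        Visit C.
      At N: no right child.
      Visit N.
    Visit R.
  Visit D.
At P: go right to L.
  L is a leaf — visit L.
Visit P.
Full post-order sequence: K, T, Y, G, S, B, C, N, R, D, L, P.

7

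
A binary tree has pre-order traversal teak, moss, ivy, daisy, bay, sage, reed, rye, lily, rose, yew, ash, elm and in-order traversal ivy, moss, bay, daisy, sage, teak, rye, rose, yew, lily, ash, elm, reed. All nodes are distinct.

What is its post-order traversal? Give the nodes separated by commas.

ivy, bay, sage, daisy, moss, yew, rose, elm, ash, lily, rye, reed, teak

The first element of pre-order is the root; it splits in-order into left and right subtrees.
Root teak: left subtree has 5 nodes {ivy, moss, bay, daisy, sage}, right has 7 {rye, rose, yew, lily, ash, elm, reed}.
  Root moss: left subtree has 1 node {ivy}, right has 3 {bay, daisy, sage}.
    Root daisy: left subtree has 1 node {bay}, right has 1 {sage}.
  Root reed: left subtree has 6 nodes {rye, rose, yew, lily, ash, elm}, right has 0 { }.
    Root rye: left subtree has 0 nodes { }, right has 5 {rose, yew, lily, ash, elm}.
      Root lily: left subtree has 2 nodes {rose, yew}, right has 2 {ash, elm}.
        Root rose: left subtree has 0 nodes { }, right has 1 {yew}.
        Root ash: left subtree has 0 nodes { }, right has 1 {elm}.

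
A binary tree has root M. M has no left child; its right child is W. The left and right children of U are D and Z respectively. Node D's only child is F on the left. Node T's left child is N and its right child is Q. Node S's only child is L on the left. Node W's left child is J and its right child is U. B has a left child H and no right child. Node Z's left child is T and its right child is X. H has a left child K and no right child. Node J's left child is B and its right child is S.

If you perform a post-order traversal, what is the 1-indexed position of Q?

Post-order visits the left subtree, then the right subtree, then the node.
At M: no left child.
At M: go right to W.
  At W: go left to J.
    At J: go left to B.
      At B: go left to H.
        At H: go left to K.
          K is a leaf — visit K.
        At H: no right child.
        Visit H.
      At B: no right child.
      Visit B.
    At J: go right to S.
      At S: go left to L.
        L is a leaf — visit L.
      At S: no right child.
      Visit S.
    Visit J.
  At W: go right to U.
    At U: go left to D.
      At D: go left to F.
        F is a leaf — visit F.
      At D: no right child.
      Visit D.
    At U: go right to Z.
      At Z: go left to T.
        At T: go left to N.
          N is a leaf — visit N.
        At T: go right to Q.
          Q is a leaf — visit Q.
        Visit T.
      At Z: go right to X.
        X is a leaf — visit X.
      Visit Z.
    Visit U.
  Visit W.
Visit M.
Full post-order sequence: K, H, B, L, S, J, F, D, N, Q, T, X, Z, U, W, M.

10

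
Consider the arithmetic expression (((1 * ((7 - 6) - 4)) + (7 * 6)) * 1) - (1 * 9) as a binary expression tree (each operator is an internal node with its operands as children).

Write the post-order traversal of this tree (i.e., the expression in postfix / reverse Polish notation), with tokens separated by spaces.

Post-order on an expression tree gives postfix notation: for each operator, emit left operand, right operand, then the operator.

1 7 6 - 4 - * 7 6 * + 1 * 1 9 * -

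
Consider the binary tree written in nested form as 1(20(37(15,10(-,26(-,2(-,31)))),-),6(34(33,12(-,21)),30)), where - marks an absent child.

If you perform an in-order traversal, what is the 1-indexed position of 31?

In-order visits the left subtree, then the node, then the right subtree.
At 1: go left to 20.
  At 20: go left to 37.
    At 37: go left to 15.
      15 is a leaf — visit 15.
    Visit 37.
    At 37: go right to 10.
      At 10: no left child.
      Visit 10.
      At 10: go right to 26.
        At 26: no left child.
        Visit 26.
        At 26: go right to 2.
          At 2: no left child.
          Visit 2.
          At 2: go right to 31.
            31 is a leaf — visit 31.
  Visit 20.
  At 20: no right child.
Visit 1.
At 1: go right to 6.
  At 6: go left to 34.
    At 34: go left to 33.
      33 is a leaf — visit 33.
    Visit 34.
    At 34: go right to 12.
      At 12: no left child.
      Visit 12.
      At 12: go right to 21.
        21 is a leaf — visit 21.
  Visit 6.
  At 6: go right to 30.
    30 is a leaf — visit 30.
Full in-order sequence: 15, 37, 10, 26, 2, 31, 20, 1, 33, 34, 12, 21, 6, 30.

6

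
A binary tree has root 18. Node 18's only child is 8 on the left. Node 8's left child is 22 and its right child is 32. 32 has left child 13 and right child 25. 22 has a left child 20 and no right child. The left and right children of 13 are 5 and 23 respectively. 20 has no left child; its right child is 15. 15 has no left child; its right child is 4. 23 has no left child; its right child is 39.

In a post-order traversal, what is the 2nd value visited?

Post-order visits the left subtree, then the right subtree, then the node.
At 18: go left to 8.
  At 8: go left to 22.
    At 22: go left to 20.
      At 20: no left child.
      At 20: go right to 15.
        At 15: no left child.
        At 15: go right to 4.
          4 is a leaf — visit 4.
        Visit 15.
      Visit 20.
    At 22: no right child.
    Visit 22.
  At 8: go right to 32.
    At 32: go left to 13.
      At 13: go left to 5.
        5 is a leaf — visit 5.
      At 13: go right to 23.
        At 23: no left child.
        At 23: go right to 39.
          39 is a leaf — visit 39.
        Visit 23.
      Visit 13.
    At 32: go right to 25.
      25 is a leaf — visit 25.
    Visit 32.
  Visit 8.
At 18: no right child.
Visit 18.
Full post-order sequence: 4, 15, 20, 22, 5, 39, 23, 13, 25, 32, 8, 18.

15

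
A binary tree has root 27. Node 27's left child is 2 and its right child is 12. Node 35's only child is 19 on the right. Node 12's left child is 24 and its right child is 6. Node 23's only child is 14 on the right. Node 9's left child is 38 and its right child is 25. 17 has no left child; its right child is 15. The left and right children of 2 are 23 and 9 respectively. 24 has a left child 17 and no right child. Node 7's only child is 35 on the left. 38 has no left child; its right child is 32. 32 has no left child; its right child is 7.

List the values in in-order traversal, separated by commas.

In-order visits the left subtree, then the node, then the right subtree.
At 27: go left to 2.
  At 2: go left to 23.
    At 23: no left child.
    Visit 23.
    At 23: go right to 14.
      14 is a leaf — visit 14.
  Visit 2.
  At 2: go right to 9.
    At 9: go left to 38.
      At 38: no left child.
      Visit 38.
      At 38: go right to 32.
        At 32: no left child.
        Visit 32.
        At 32: go right to 7.
          At 7: go left to 35.
            At 35: no left child.
            Visit 35.
            At 35: go right to 19.
              19 is a leaf — visit 19.
          Visit 7.
          At 7: no right child.
    Visit 9.
    At 9: go right to 25.
      25 is a leaf — visit 25.
Visit 27.
At 27: go right to 12.
  At 12: go left to 24.
    At 24: go left to 17.
      At 17: no left child.
      Visit 17.
      At 17: go right to 15.
        15 is a leaf — visit 15.
    Visit 24.
    At 24: no right child.
  Visit 12.
  At 12: go right to 6.
    6 is a leaf — visit 6.

23, 14, 2, 38, 32, 35, 19, 7, 9, 25, 27, 17, 15, 24, 12, 6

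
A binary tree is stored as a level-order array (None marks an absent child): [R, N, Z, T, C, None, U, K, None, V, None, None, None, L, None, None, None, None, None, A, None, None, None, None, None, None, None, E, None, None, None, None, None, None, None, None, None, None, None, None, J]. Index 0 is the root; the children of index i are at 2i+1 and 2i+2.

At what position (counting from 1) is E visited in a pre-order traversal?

Pre-order visits the node, then its left subtree, then its right subtree.
Visit R.
At R: go left to N.
  Visit N.
  At N: go left to T.
    Visit T.
    At T: go left to K.
      K is a leaf — visit K.
    At T: no right child.
  At N: go right to C.
    Visit C.
    At C: go left to V.
      Visit V.
      At V: go left to A.
        Visit A.
        At A: no left child.
        At A: go right to J.
          J is a leaf — visit J.
      At V: no right child.
    At C: no right child.
At R: go right to Z.
  Visit Z.
  At Z: no left child.
  At Z: go right to U.
    Visit U.
    At U: go left to L.
      Visit L.
      At L: go left to E.
        E is a leaf — visit E.
      At L: no right child.
    At U: no right child.
Full pre-order sequence: R, N, T, K, C, V, A, J, Z, U, L, E.

12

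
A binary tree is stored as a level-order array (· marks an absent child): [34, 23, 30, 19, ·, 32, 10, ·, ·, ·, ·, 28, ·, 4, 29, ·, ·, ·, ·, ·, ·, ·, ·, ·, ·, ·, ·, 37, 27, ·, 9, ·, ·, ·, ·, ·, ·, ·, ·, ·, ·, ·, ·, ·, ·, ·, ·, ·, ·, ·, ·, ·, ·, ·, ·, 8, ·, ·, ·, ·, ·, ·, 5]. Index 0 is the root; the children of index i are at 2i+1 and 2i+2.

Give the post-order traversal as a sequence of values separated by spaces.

Post-order visits the left subtree, then the right subtree, then the node.
At 34: go left to 23.
  At 23: go left to 19.
    19 is a leaf — visit 19.
  At 23: no right child.
  Visit 23.
At 34: go right to 30.
  At 30: go left to 32.
    At 32: go left to 28.
      28 is a leaf — visit 28.
    At 32: no right child.
    Visit 32.
  At 30: go right to 10.
    At 10: go left to 4.
      At 4: go left to 37.
        At 37: go left to 8.
          8 is a leaf — visit 8.
        At 37: no right child.
        Visit 37.
      At 4: go right to 27.
        27 is a leaf — visit 27.
      Visit 4.
    At 10: go right to 29.
      At 29: no left child.
      At 29: go right to 9.
        At 9: no left child.
        At 9: go right to 5.
          5 is a leaf — visit 5.
        Visit 9.
      Visit 29.
    Visit 10.
  Visit 30.
Visit 34.

19 23 28 32 8 37 27 4 5 9 29 10 30 34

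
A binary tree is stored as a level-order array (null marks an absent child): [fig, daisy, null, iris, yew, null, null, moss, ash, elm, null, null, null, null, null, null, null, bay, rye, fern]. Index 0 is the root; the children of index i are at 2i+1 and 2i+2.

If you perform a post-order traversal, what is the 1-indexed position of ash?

Post-order visits the left subtree, then the right subtree, then the node.
At fig: go left to daisy.
  At daisy: go left to iris.
    At iris: go left to moss.
      moss is a leaf — visit moss.
    At iris: go right to ash.
      At ash: go left to bay.
        bay is a leaf — visit bay.
      At ash: go right to rye.
        rye is a leaf — visit rye.
      Visit ash.
    Visit iris.
  At daisy: go right to yew.
    At yew: go left to elm.
      At elm: go left to fern.
        fern is a leaf — visit fern.
      At elm: no right child.
      Visit elm.
    At yew: no right child.
    Visit yew.
  Visit daisy.
At fig: no right child.
Visit fig.
Full post-order sequence: moss, bay, rye, ash, iris, fern, elm, yew, daisy, fig.

4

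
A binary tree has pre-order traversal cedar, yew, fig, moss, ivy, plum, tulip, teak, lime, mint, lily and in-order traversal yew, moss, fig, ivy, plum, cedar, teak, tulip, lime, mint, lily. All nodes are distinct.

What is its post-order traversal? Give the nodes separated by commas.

The first element of pre-order is the root; it splits in-order into left and right subtrees.
Root cedar: left subtree has 5 nodes {yew, moss, fig, ivy, plum}, right has 5 {teak, tulip, lime, mint, lily}.
  Root yew: left subtree has 0 nodes { }, right has 4 {moss, fig, ivy, plum}.
    Root fig: left subtree has 1 node {moss}, right has 2 {ivy, plum}.
      Root ivy: left subtree has 0 nodes { }, right has 1 {plum}.
  Root tulip: left subtree has 1 node {teak}, right has 3 {lime, mint, lily}.
    Root lime: left subtree has 0 nodes { }, right has 2 {mint, lily}.
      Root mint: left subtree has 0 nodes { }, right has 1 {lily}.

moss, plum, ivy, fig, yew, teak, lily, mint, lime, tulip, cedar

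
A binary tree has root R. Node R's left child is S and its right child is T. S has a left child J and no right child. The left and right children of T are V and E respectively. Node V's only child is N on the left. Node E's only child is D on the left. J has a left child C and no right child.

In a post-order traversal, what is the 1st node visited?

C

Post-order visits the left subtree, then the right subtree, then the node.
At R: go left to S.
  At S: go left to J.
    At J: go left to C.
      C is a leaf — visit C.
    At J: no right child.
    Visit J.
  At S: no right child.
  Visit S.
At R: go right to T.
  At T: go left to V.
    At V: go left to N.
      N is a leaf — visit N.
    At V: no right child.
    Visit V.
  At T: go right to E.
    At E: go left to D.
      D is a leaf — visit D.
    At E: no right child.
    Visit E.
  Visit T.
Visit R.
Full post-order sequence: C, J, S, N, V, D, E, T, R.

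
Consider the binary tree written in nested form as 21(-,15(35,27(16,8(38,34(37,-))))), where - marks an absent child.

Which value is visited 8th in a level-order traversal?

34

Level-order visits nodes level by level from the root, left to right within each level.
Level 0: 21
Level 1: 15
Level 2: 35, 27
Level 3: 16, 8
Level 4: 38, 34
Level 5: 37
Full level-order sequence: 21, 15, 35, 27, 16, 8, 38, 34, 37.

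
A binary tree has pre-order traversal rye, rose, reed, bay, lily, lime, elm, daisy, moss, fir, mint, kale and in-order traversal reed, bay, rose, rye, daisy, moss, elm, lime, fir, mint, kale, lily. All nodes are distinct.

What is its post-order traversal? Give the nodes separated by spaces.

bay reed rose moss daisy elm kale mint fir lime lily rye

The first element of pre-order is the root; it splits in-order into left and right subtrees.
Root rye: left subtree has 3 nodes {reed, bay, rose}, right has 8 {daisy, moss, elm, lime, fir, mint, kale, lily}.
  Root rose: left subtree has 2 nodes {reed, bay}, right has 0 { }.
    Root reed: left subtree has 0 nodes { }, right has 1 {bay}.
  Root lily: left subtree has 7 nodes {daisy, moss, elm, lime, fir, mint, kale}, right has 0 { }.
    Root lime: left subtree has 3 nodes {daisy, moss, elm}, right has 3 {fir, mint, kale}.
      Root elm: left subtree has 2 nodes {daisy, moss}, right has 0 { }.
        Root daisy: left subtree has 0 nodes { }, right has 1 {moss}.
      Root fir: left subtree has 0 nodes { }, right has 2 {mint, kale}.
        Root mint: left subtree has 0 nodes { }, right has 1 {kale}.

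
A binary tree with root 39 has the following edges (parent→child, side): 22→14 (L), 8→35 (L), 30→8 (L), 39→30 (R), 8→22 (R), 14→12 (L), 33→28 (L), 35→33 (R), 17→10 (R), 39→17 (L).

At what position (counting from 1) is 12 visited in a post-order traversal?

6

Post-order visits the left subtree, then the right subtree, then the node.
At 39: go left to 17.
  At 17: no left child.
  At 17: go right to 10.
    10 is a leaf — visit 10.
  Visit 17.
At 39: go right to 30.
  At 30: go left to 8.
    At 8: go left to 35.
      At 35: no left child.
      At 35: go right to 33.
        At 33: go left to 28.
          28 is a leaf — visit 28.
        At 33: no right child.
        Visit 33.
      Visit 35.
    At 8: go right to 22.
      At 22: go left to 14.
        At 14: go left to 12.
          12 is a leaf — visit 12.
        At 14: no right child.
        Visit 14.
      At 22: no right child.
      Visit 22.
    Visit 8.
  At 30: no right child.
  Visit 30.
Visit 39.
Full post-order sequence: 10, 17, 28, 33, 35, 12, 14, 22, 8, 30, 39.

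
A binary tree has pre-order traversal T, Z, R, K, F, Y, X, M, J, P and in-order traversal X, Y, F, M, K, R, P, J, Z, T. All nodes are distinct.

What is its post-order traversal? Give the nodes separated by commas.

X, Y, M, F, K, P, J, R, Z, T

The first element of pre-order is the root; it splits in-order into left and right subtrees.
Root T: left subtree has 9 nodes {X, Y, F, M, K, R, P, J, Z}, right has 0 { }.
  Root Z: left subtree has 8 nodes {X, Y, F, M, K, R, P, J}, right has 0 { }.
    Root R: left subtree has 5 nodes {X, Y, F, M, K}, right has 2 {P, J}.
      Root K: left subtree has 4 nodes {X, Y, F, M}, right has 0 { }.
        Root F: left subtree has 2 nodes {X, Y}, right has 1 {M}.
          Root Y: left subtree has 1 node {X}, right has 0 { }.
      Root J: left subtree has 1 node {P}, right has 0 { }.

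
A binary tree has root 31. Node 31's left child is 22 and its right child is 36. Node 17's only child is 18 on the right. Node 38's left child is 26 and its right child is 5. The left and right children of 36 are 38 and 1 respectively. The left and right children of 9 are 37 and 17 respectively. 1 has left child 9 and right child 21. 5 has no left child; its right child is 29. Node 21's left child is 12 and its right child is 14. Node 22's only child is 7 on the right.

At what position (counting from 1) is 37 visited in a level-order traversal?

12

Level-order visits nodes level by level from the root, left to right within each level.
Level 0: 31
Level 1: 22, 36
Level 2: 7, 38, 1
Level 3: 26, 5, 9, 21
Level 4: 29, 37, 17, 12, 14
Level 5: 18
Full level-order sequence: 31, 22, 36, 7, 38, 1, 26, 5, 9, 21, 29, 37, 17, 12, 14, 18.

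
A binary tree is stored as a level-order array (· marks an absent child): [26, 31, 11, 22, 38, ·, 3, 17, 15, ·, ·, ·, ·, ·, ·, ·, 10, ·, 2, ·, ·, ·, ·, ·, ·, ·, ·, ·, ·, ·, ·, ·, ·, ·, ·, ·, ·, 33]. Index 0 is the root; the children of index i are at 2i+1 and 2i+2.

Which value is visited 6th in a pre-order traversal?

15

Pre-order visits the node, then its left subtree, then its right subtree.
Visit 26.
At 26: go left to 31.
  Visit 31.
  At 31: go left to 22.
    Visit 22.
    At 22: go left to 17.
      Visit 17.
      At 17: no left child.
      At 17: go right to 10.
        10 is a leaf — visit 10.
    At 22: go right to 15.
      Visit 15.
      At 15: no left child.
      At 15: go right to 2.
        Visit 2.
        At 2: go left to 33.
          33 is a leaf — visit 33.
        At 2: no right child.
  At 31: go right to 38.
    38 is a leaf — visit 38.
At 26: go right to 11.
  Visit 11.
  At 11: no left child.
  At 11: go right to 3.
    3 is a leaf — visit 3.
Full pre-order sequence: 26, 31, 22, 17, 10, 15, 2, 33, 38, 11, 3.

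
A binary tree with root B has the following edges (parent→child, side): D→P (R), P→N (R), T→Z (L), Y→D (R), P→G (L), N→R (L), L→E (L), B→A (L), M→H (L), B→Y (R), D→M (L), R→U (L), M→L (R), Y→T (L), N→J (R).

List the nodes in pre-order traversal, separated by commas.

B, A, Y, T, Z, D, M, H, L, E, P, G, N, R, U, J

Pre-order visits the node, then its left subtree, then its right subtree.
Visit B.
At B: go left to A.
  A is a leaf — visit A.
At B: go right to Y.
  Visit Y.
  At Y: go left to T.
    Visit T.
    At T: go left to Z.
      Z is a leaf — visit Z.
    At T: no right child.
  At Y: go right to D.
    Visit D.
    At D: go left to M.
      Visit M.
      At M: go left to H.
        H is a leaf — visit H.
      At M: go right to L.
        Visit L.
        At L: go left to E.
          E is a leaf — visit E.
        At L: no right child.
    At D: go right to P.
      Visit P.
      At P: go left to G.
        G is a leaf — visit G.
      At P: go right to N.
        Visit N.
        At N: go left to R.
          Visit R.
          At R: go left to U.
            U is a leaf — visit U.
          At R: no right child.
        At N: go right to J.
          J is a leaf — visit J.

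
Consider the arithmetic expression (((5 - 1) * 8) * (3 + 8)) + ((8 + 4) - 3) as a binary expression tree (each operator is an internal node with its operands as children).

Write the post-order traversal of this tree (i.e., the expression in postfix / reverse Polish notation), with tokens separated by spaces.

Post-order on an expression tree gives postfix notation: for each operator, emit left operand, right operand, then the operator.

5 1 - 8 * 3 8 + * 8 4 + 3 - +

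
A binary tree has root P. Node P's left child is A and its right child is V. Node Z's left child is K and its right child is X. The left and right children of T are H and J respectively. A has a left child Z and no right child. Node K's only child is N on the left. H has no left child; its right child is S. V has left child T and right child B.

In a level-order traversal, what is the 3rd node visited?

Level-order visits nodes level by level from the root, left to right within each level.
Level 0: P
Level 1: A, V
Level 2: Z, T, B
Level 3: K, X, H, J
Level 4: N, S
Full level-order sequence: P, A, V, Z, T, B, K, X, H, J, N, S.

V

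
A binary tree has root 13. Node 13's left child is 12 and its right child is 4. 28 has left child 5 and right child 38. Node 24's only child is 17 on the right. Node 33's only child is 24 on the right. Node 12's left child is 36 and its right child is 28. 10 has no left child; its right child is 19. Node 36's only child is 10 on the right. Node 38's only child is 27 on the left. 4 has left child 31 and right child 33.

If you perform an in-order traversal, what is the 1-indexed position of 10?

In-order visits the left subtree, then the node, then the right subtree.
At 13: go left to 12.
  At 12: go left to 36.
    At 36: no left child.
    Visit 36.
    At 36: go right to 10.
      At 10: no left child.
      Visit 10.
      At 10: go right to 19.
        19 is a leaf — visit 19.
  Visit 12.
  At 12: go right to 28.
    At 28: go left to 5.
      5 is a leaf — visit 5.
    Visit 28.
    At 28: go right to 38.
      At 38: go left to 27.
        27 is a leaf — visit 27.
      Visit 38.
      At 38: no right child.
Visit 13.
At 13: go right to 4.
  At 4: go left to 31.
    31 is a leaf — visit 31.
  Visit 4.
  At 4: go right to 33.
    At 33: no left child.
    Visit 33.
    At 33: go right to 24.
      At 24: no left child.
      Visit 24.
      At 24: go right to 17.
        17 is a leaf — visit 17.
Full in-order sequence: 36, 10, 19, 12, 5, 28, 27, 38, 13, 31, 4, 33, 24, 17.

2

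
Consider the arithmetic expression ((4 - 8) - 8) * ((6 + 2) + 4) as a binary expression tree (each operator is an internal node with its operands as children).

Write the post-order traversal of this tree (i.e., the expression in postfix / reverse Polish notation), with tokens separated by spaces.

Post-order on an expression tree gives postfix notation: for each operator, emit left operand, right operand, then the operator.

4 8 - 8 - 6 2 + 4 + *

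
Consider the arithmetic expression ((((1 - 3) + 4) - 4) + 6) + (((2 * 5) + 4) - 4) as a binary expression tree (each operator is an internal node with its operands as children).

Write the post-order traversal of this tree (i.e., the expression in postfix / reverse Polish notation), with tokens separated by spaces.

Post-order on an expression tree gives postfix notation: for each operator, emit left operand, right operand, then the operator.

1 3 - 4 + 4 - 6 + 2 5 * 4 + 4 - +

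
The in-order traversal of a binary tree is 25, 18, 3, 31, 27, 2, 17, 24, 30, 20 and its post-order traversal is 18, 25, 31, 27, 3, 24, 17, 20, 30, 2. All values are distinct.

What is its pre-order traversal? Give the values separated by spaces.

2 3 25 18 27 31 30 17 24 20

The last element of post-order is the root; it splits in-order into left and right subtrees.
Root 2: left subtree has 5 nodes {25, 18, 3, 31, 27}, right has 4 {17, 24, 30, 20}.
  Root 3: left subtree has 2 nodes {25, 18}, right has 2 {31, 27}.
    Root 25: left subtree has 0 nodes { }, right has 1 {18}.
    Root 27: left subtree has 1 node {31}, right has 0 { }.
  Root 30: left subtree has 2 nodes {17, 24}, right has 1 {20}.
    Root 17: left subtree has 0 nodes { }, right has 1 {24}.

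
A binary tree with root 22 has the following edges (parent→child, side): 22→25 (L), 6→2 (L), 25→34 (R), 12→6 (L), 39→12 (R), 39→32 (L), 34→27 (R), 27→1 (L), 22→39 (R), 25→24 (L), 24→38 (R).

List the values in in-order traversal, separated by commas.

24, 38, 25, 34, 1, 27, 22, 32, 39, 2, 6, 12

In-order visits the left subtree, then the node, then the right subtree.
At 22: go left to 25.
  At 25: go left to 24.
    At 24: no left child.
    Visit 24.
    At 24: go right to 38.
      38 is a leaf — visit 38.
  Visit 25.
  At 25: go right to 34.
    At 34: no left child.
    Visit 34.
    At 34: go right to 27.
      At 27: go left to 1.
        1 is a leaf — visit 1.
      Visit 27.
      At 27: no right child.
Visit 22.
At 22: go right to 39.
  At 39: go left to 32.
    32 is a leaf — visit 32.
  Visit 39.
  At 39: go right to 12.
    At 12: go left to 6.
      At 6: go left to 2.
        2 is a leaf — visit 2.
      Visit 6.
      At 6: no right child.
    Visit 12.
    At 12: no right child.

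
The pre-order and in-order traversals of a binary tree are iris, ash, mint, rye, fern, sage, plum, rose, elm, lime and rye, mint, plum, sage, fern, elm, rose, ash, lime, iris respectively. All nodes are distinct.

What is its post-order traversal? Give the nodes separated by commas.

The first element of pre-order is the root; it splits in-order into left and right subtrees.
Root iris: left subtree has 9 nodes {rye, mint, plum, sage, fern, elm, rose, ash, lime}, right has 0 { }.
  Root ash: left subtree has 7 nodes {rye, mint, plum, sage, fern, elm, rose}, right has 1 {lime}.
    Root mint: left subtree has 1 node {rye}, right has 5 {plum, sage, fern, elm, rose}.
      Root fern: left subtree has 2 nodes {plum, sage}, right has 2 {elm, rose}.
        Root sage: left subtree has 1 node {plum}, right has 0 { }.
        Root rose: left subtree has 1 node {elm}, right has 0 { }.

rye, plum, sage, elm, rose, fern, mint, lime, ash, iris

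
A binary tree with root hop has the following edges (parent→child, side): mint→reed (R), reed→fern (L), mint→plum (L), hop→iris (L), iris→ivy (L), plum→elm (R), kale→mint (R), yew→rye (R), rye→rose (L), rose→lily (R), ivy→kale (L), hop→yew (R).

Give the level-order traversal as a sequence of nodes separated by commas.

Level-order visits nodes level by level from the root, left to right within each level.
Level 0: hop
Level 1: iris, yew
Level 2: ivy, rye
Level 3: kale, rose
Level 4: mint, lily
Level 5: plum, reed
Level 6: elm, fern

hop, iris, yew, ivy, rye, kale, rose, mint, lily, plum, reed, elm, fern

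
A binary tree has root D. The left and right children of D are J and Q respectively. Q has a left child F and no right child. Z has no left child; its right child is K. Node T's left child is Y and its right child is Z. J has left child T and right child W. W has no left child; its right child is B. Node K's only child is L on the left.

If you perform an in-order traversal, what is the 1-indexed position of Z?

In-order visits the left subtree, then the node, then the right subtree.
At D: go left to J.
  At J: go left to T.
    At T: go left to Y.
      Y is a leaf — visit Y.
    Visit T.
    At T: go right to Z.
      At Z: no left child.
      Visit Z.
      At Z: go right to K.
        At K: go left to L.
          L is a leaf — visit L.
        Visit K.
        At K: no right child.
  Visit J.
  At J: go right to W.
    At W: no left child.
    Visit W.
    At W: go right to B.
      B is a leaf — visit B.
Visit D.
At D: go right to Q.
  At Q: go left to F.
    F is a leaf — visit F.
  Visit Q.
  At Q: no right child.
Full in-order sequence: Y, T, Z, L, K, J, W, B, D, F, Q.

3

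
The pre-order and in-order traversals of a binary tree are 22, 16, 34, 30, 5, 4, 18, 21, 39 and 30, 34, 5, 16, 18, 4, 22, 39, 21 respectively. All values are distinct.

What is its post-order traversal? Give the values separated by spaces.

30 5 34 18 4 16 39 21 22

The first element of pre-order is the root; it splits in-order into left and right subtrees.
Root 22: left subtree has 6 nodes {30, 34, 5, 16, 18, 4}, right has 2 {39, 21}.
  Root 16: left subtree has 3 nodes {30, 34, 5}, right has 2 {18, 4}.
    Root 34: left subtree has 1 node {30}, right has 1 {5}.
    Root 4: left subtree has 1 node {18}, right has 0 { }.
  Root 21: left subtree has 1 node {39}, right has 0 { }.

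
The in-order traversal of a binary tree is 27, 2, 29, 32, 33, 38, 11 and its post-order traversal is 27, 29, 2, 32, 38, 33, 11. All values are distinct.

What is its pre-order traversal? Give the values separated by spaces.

The last element of post-order is the root; it splits in-order into left and right subtrees.
Root 11: left subtree has 6 nodes {27, 2, 29, 32, 33, 38}, right has 0 { }.
  Root 33: left subtree has 4 nodes {27, 2, 29, 32}, right has 1 {38}.
    Root 32: left subtree has 3 nodes {27, 2, 29}, right has 0 { }.
      Root 2: left subtree has 1 node {27}, right has 1 {29}.

11 33 32 2 27 29 38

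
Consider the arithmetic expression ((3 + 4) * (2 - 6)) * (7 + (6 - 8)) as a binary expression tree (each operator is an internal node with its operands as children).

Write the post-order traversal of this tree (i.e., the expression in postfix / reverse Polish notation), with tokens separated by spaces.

Post-order on an expression tree gives postfix notation: for each operator, emit left operand, right operand, then the operator.

3 4 + 2 6 - * 7 6 8 - + *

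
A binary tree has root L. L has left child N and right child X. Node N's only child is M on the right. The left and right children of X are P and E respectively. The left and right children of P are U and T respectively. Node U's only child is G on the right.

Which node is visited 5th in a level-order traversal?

Level-order visits nodes level by level from the root, left to right within each level.
Level 0: L
Level 1: N, X
Level 2: M, P, E
Level 3: U, T
Level 4: G
Full level-order sequence: L, N, X, M, P, E, U, T, G.

P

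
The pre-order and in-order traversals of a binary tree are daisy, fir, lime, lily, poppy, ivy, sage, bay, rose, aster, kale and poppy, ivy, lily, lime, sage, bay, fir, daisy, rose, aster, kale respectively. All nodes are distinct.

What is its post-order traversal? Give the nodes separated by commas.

The first element of pre-order is the root; it splits in-order into left and right subtrees.
Root daisy: left subtree has 7 nodes {poppy, ivy, lily, lime, sage, bay, fir}, right has 3 {rose, aster, kale}.
  Root fir: left subtree has 6 nodes {poppy, ivy, lily, lime, sage, bay}, right has 0 { }.
    Root lime: left subtree has 3 nodes {poppy, ivy, lily}, right has 2 {sage, bay}.
      Root lily: left subtree has 2 nodes {poppy, ivy}, right has 0 { }.
        Root poppy: left subtree has 0 nodes { }, right has 1 {ivy}.
      Root sage: left subtree has 0 nodes { }, right has 1 {bay}.
  Root rose: left subtree has 0 nodes { }, right has 2 {aster, kale}.
    Root aster: left subtree has 0 nodes { }, right has 1 {kale}.

ivy, poppy, lily, bay, sage, lime, fir, kale, aster, rose, daisy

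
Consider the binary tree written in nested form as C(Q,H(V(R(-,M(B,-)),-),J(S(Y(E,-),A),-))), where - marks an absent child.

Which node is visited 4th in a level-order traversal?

Level-order visits nodes level by level from the root, left to right within each level.
Level 0: C
Level 1: Q, H
Level 2: V, J
Level 3: R, S
Level 4: M, Y, A
Level 5: B, E
Full level-order sequence: C, Q, H, V, J, R, S, M, Y, A, B, E.

V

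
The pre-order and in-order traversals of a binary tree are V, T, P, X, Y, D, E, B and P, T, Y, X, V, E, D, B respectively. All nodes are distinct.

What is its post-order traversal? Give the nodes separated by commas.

The first element of pre-order is the root; it splits in-order into left and right subtrees.
Root V: left subtree has 4 nodes {P, T, Y, X}, right has 3 {E, D, B}.
  Root T: left subtree has 1 node {P}, right has 2 {Y, X}.
    Root X: left subtree has 1 node {Y}, right has 0 { }.
  Root D: left subtree has 1 node {E}, right has 1 {B}.

P, Y, X, T, E, B, D, V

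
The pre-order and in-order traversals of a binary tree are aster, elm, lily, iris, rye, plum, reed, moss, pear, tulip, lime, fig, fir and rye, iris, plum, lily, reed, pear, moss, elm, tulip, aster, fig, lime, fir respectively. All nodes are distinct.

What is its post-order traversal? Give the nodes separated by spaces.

The first element of pre-order is the root; it splits in-order into left and right subtrees.
Root aster: left subtree has 9 nodes {rye, iris, plum, lily, reed, pear, moss, elm, tulip}, right has 3 {fig, lime, fir}.
  Root elm: left subtree has 7 nodes {rye, iris, plum, lily, reed, pear, moss}, right has 1 {tulip}.
    Root lily: left subtree has 3 nodes {rye, iris, plum}, right has 3 {reed, pear, moss}.
      Root iris: left subtree has 1 node {rye}, right has 1 {plum}.
      Root reed: left subtree has 0 nodes { }, right has 2 {pear, moss}.
        Root moss: left subtree has 1 node {pear}, right has 0 { }.
  Root lime: left subtree has 1 node {fig}, right has 1 {fir}.

rye plum iris pear moss reed lily tulip elm fig fir lime aster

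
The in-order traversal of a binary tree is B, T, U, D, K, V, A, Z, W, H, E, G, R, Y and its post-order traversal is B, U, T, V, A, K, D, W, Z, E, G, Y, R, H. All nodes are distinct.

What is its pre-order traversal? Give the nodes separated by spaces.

The last element of post-order is the root; it splits in-order into left and right subtrees.
Root H: left subtree has 9 nodes {B, T, U, D, K, V, A, Z, W}, right has 4 {E, G, R, Y}.
  Root Z: left subtree has 7 nodes {B, T, U, D, K, V, A}, right has 1 {W}.
    Root D: left subtree has 3 nodes {B, T, U}, right has 3 {K, V, A}.
      Root T: left subtree has 1 node {B}, right has 1 {U}.
      Root K: left subtree has 0 nodes { }, right has 2 {V, A}.
        Root A: left subtree has 1 node {V}, right has 0 { }.
  Root R: left subtree has 2 nodes {E, G}, right has 1 {Y}.
    Root G: left subtree has 1 node {E}, right has 0 { }.

H Z D T B U K A V W R G E Y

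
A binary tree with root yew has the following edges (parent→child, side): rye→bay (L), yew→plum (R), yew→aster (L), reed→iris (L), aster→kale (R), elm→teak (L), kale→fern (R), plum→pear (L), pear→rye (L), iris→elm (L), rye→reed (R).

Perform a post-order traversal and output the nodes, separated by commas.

Post-order visits the left subtree, then the right subtree, then the node.
At yew: go left to aster.
  At aster: no left child.
  At aster: go right to kale.
    At kale: no left child.
    At kale: go right to fern.
      fern is a leaf — visit fern.
    Visit kale.
  Visit aster.
At yew: go right to plum.
  At plum: go left to pear.
    At pear: go left to rye.
      At rye: go left to bay.
        bay is a leaf — visit bay.
      At rye: go right to reed.
        At reed: go left to iris.
          At iris: go left to elm.
            At elm: go left to teak.
              teak is a leaf — visit teak.
            At elm: no right child.
            Visit elm.
          At iris: no right child.
          Visit iris.
        At reed: no right child.
        Visit reed.
      Visit rye.
    At pear: no right child.
    Visit pear.
  At plum: no right child.
  Visit plum.
Visit yew.

fern, kale, aster, bay, teak, elm, iris, reed, rye, pear, plum, yew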